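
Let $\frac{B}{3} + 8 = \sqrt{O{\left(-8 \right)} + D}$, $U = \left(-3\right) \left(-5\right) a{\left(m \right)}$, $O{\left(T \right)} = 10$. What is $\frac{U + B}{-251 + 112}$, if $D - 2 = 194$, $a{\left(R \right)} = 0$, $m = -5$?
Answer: $\frac{24}{139} - \frac{3 \sqrt{206}}{139} \approx -0.13711$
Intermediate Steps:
$D = 196$ ($D = 2 + 194 = 196$)
$U = 0$ ($U = \left(-3\right) \left(-5\right) 0 = 15 \cdot 0 = 0$)
$B = -24 + 3 \sqrt{206}$ ($B = -24 + 3 \sqrt{10 + 196} = -24 + 3 \sqrt{206} \approx 19.058$)
$\frac{U + B}{-251 + 112} = \frac{0 - \left(24 - 3 \sqrt{206}\right)}{-251 + 112} = \frac{-24 + 3 \sqrt{206}}{-139} = \left(-24 + 3 \sqrt{206}\right) \left(- \frac{1}{139}\right) = \frac{24}{139} - \frac{3 \sqrt{206}}{139}$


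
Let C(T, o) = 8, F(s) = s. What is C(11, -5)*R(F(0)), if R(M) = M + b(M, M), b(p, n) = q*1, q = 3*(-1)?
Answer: -24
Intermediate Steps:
q = -3
b(p, n) = -3 (b(p, n) = -3*1 = -3)
R(M) = -3 + M (R(M) = M - 3 = -3 + M)
C(11, -5)*R(F(0)) = 8*(-3 + 0) = 8*(-3) = -24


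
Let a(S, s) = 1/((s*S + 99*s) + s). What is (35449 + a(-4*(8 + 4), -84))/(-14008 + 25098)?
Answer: 154841231/48441120 ≈ 3.1965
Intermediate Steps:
a(S, s) = 1/(100*s + S*s) (a(S, s) = 1/((S*s + 99*s) + s) = 1/((99*s + S*s) + s) = 1/(100*s + S*s))
(35449 + a(-4*(8 + 4), -84))/(-14008 + 25098) = (35449 + 1/((-84)*(100 - 4*(8 + 4))))/(-14008 + 25098) = (35449 - 1/(84*(100 - 4*12)))/11090 = (35449 - 1/(84*(100 - 48)))*(1/11090) = (35449 - 1/84/52)*(1/11090) = (35449 - 1/84*1/52)*(1/11090) = (35449 - 1/4368)*(1/11090) = (154841231/4368)*(1/11090) = 154841231/48441120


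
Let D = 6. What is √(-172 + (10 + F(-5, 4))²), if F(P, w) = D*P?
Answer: 2*√57 ≈ 15.100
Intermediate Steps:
F(P, w) = 6*P
√(-172 + (10 + F(-5, 4))²) = √(-172 + (10 + 6*(-5))²) = √(-172 + (10 - 30)²) = √(-172 + (-20)²) = √(-172 + 400) = √228 = 2*√57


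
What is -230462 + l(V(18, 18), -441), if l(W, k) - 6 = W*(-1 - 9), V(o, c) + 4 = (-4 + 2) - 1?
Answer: -230386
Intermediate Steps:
V(o, c) = -7 (V(o, c) = -4 + ((-4 + 2) - 1) = -4 + (-2 - 1) = -4 - 3 = -7)
l(W, k) = 6 - 10*W (l(W, k) = 6 + W*(-1 - 9) = 6 + W*(-10) = 6 - 10*W)
-230462 + l(V(18, 18), -441) = -230462 + (6 - 10*(-7)) = -230462 + (6 + 70) = -230462 + 76 = -230386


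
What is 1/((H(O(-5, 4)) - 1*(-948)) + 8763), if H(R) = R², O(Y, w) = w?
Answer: 1/9727 ≈ 0.00010281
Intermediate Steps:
1/((H(O(-5, 4)) - 1*(-948)) + 8763) = 1/((4² - 1*(-948)) + 8763) = 1/((16 + 948) + 8763) = 1/(964 + 8763) = 1/9727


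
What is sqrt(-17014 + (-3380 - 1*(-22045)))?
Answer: sqrt(1651) ≈ 40.633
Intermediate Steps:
sqrt(-17014 + (-3380 - 1*(-22045))) = sqrt(-17014 + (-3380 + 22045)) = sqrt(-17014 + 18665) = sqrt(1651)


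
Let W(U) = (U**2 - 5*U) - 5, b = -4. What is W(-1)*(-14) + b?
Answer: -18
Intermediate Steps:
W(U) = -5 + U**2 - 5*U
W(-1)*(-14) + b = (-5 + (-1)**2 - 5*(-1))*(-14) - 4 = (-5 + 1 + 5)*(-14) - 4 = 1*(-14) - 4 = -14 - 4 = -18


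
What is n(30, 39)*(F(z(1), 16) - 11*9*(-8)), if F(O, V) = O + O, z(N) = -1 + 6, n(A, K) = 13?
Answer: 10426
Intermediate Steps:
z(N) = 5
F(O, V) = 2*O
n(30, 39)*(F(z(1), 16) - 11*9*(-8)) = 13*(2*5 - 11*9*(-8)) = 13*(10 - 99*(-8)) = 13*(10 + 792) = 13*802 = 10426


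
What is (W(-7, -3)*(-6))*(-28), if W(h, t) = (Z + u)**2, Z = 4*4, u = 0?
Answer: 43008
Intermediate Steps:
Z = 16
W(h, t) = 256 (W(h, t) = (16 + 0)**2 = 16**2 = 256)
(W(-7, -3)*(-6))*(-28) = (256*(-6))*(-28) = -1536*(-28) = 43008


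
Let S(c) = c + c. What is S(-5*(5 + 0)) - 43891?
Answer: -43941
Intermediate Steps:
S(c) = 2*c
S(-5*(5 + 0)) - 43891 = 2*(-5*(5 + 0)) - 43891 = 2*(-5*5) - 43891 = 2*(-25) - 43891 = -50 - 43891 = -43941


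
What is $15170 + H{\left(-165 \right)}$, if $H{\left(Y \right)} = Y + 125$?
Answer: $15130$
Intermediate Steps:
$H{\left(Y \right)} = 125 + Y$
$15170 + H{\left(-165 \right)} = 15170 + \left(125 - 165\right) = 15170 - 40 = 15130$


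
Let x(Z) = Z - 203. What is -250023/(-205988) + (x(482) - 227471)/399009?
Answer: 52962601511/82191065892 ≈ 0.64438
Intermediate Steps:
x(Z) = -203 + Z
-250023/(-205988) + (x(482) - 227471)/399009 = -250023/(-205988) + ((-203 + 482) - 227471)/399009 = -250023*(-1/205988) + (279 - 227471)*(1/399009) = 250023/205988 - 227192*1/399009 = 250023/205988 - 227192/399009 = 52962601511/82191065892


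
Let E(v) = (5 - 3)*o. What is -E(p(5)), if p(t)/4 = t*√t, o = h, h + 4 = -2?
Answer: 12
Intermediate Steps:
h = -6 (h = -4 - 2 = -6)
o = -6
p(t) = 4*t^(3/2) (p(t) = 4*(t*√t) = 4*t^(3/2))
E(v) = -12 (E(v) = (5 - 3)*(-6) = 2*(-6) = -12)
-E(p(5)) = -1*(-12) = 12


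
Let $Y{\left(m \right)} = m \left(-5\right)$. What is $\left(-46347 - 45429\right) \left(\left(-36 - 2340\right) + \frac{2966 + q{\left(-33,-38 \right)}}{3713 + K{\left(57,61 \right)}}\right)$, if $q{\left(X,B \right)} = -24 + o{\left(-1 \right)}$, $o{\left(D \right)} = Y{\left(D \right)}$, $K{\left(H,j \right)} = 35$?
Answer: $\frac{204254394144}{937} \approx 2.1799 \cdot 10^{8}$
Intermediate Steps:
$Y{\left(m \right)} = - 5 m$
$o{\left(D \right)} = - 5 D$
$q{\left(X,B \right)} = -19$ ($q{\left(X,B \right)} = -24 - -5 = -24 + 5 = -19$)
$\left(-46347 - 45429\right) \left(\left(-36 - 2340\right) + \frac{2966 + q{\left(-33,-38 \right)}}{3713 + K{\left(57,61 \right)}}\right) = \left(-46347 - 45429\right) \left(\left(-36 - 2340\right) + \frac{2966 - 19}{3713 + 35}\right) = - 91776 \left(\left(-36 - 2340\right) + \frac{2947}{3748}\right) = - 91776 \left(-2376 + 2947 \cdot \frac{1}{3748}\right) = - 91776 \left(-2376 + \frac{2947}{3748}\right) = \left(-91776\right) \left(- \frac{8902301}{3748}\right) = \frac{204254394144}{937}$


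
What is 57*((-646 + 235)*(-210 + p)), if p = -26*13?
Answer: 12837996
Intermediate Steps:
p = -338
57*((-646 + 235)*(-210 + p)) = 57*((-646 + 235)*(-210 - 338)) = 57*(-411*(-548)) = 57*225228 = 12837996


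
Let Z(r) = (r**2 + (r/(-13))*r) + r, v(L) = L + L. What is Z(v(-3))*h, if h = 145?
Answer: 51330/13 ≈ 3948.5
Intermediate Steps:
v(L) = 2*L
Z(r) = r + 12*r**2/13 (Z(r) = (r**2 + (r*(-1/13))*r) + r = (r**2 + (-r/13)*r) + r = (r**2 - r**2/13) + r = 12*r**2/13 + r = r + 12*r**2/13)
Z(v(-3))*h = ((2*(-3))*(13 + 12*(2*(-3)))/13)*145 = ((1/13)*(-6)*(13 + 12*(-6)))*145 = ((1/13)*(-6)*(13 - 72))*145 = ((1/13)*(-6)*(-59))*145 = (354/13)*145 = 51330/13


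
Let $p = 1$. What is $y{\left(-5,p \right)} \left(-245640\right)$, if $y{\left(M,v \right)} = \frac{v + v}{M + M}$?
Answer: $49128$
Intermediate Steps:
$y{\left(M,v \right)} = \frac{v}{M}$ ($y{\left(M,v \right)} = \frac{2 v}{2 M} = 2 v \frac{1}{2 M} = \frac{v}{M}$)
$y{\left(-5,p \right)} \left(-245640\right) = 1 \frac{1}{-5} \left(-245640\right) = 1 \left(- \frac{1}{5}\right) \left(-245640\right) = \left(- \frac{1}{5}\right) \left(-245640\right) = 49128$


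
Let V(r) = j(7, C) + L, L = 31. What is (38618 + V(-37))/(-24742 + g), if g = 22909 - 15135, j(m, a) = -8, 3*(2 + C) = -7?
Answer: -38641/16968 ≈ -2.2773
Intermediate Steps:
C = -13/3 (C = -2 + (1/3)*(-7) = -2 - 7/3 = -13/3 ≈ -4.3333)
g = 7774
V(r) = 23 (V(r) = -8 + 31 = 23)
(38618 + V(-37))/(-24742 + g) = (38618 + 23)/(-24742 + 7774) = 38641/(-16968) = 38641*(-1/16968) = -38641/16968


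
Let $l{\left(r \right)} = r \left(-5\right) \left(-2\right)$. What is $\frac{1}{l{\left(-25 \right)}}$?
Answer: $- \frac{1}{250} \approx -0.004$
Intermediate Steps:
$l{\left(r \right)} = 10 r$ ($l{\left(r \right)} = - 5 r \left(-2\right) = 10 r$)
$\frac{1}{l{\left(-25 \right)}} = \frac{1}{10 \left(-25\right)} = \frac{1}{-250} = - \frac{1}{250}$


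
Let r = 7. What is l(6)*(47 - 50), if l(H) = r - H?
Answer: -3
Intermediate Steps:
l(H) = 7 - H
l(6)*(47 - 50) = (7 - 1*6)*(47 - 50) = (7 - 6)*(-3) = 1*(-3) = -3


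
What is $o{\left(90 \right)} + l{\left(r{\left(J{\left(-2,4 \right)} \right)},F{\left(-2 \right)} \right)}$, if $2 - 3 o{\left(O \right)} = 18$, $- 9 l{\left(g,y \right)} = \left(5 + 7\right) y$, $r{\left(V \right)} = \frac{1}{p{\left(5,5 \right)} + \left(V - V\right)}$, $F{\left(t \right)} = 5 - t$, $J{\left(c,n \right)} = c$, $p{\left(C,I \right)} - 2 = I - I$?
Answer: $- \frac{44}{3} \approx -14.667$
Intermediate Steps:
$p{\left(C,I \right)} = 2$ ($p{\left(C,I \right)} = 2 + \left(I - I\right) = 2 + 0 = 2$)
$r{\left(V \right)} = \frac{1}{2}$ ($r{\left(V \right)} = \frac{1}{2 + \left(V - V\right)} = \frac{1}{2 + 0} = \frac{1}{2}$)
$l{\left(g,y \right)} = - \frac{4 y}{3}$ ($l{\left(g,y \right)} = - \frac{\left(5 + 7\right) y}{9} = - \frac{12 y}{9} = - \frac{4 y}{3}$)
$o{\left(O \right)} = - \frac{16}{3}$ ($o{\left(O \right)} = \frac{2}{3} - 6 = - \frac{16}{3}$)
$o{\left(90 \right)} + l{\left(r{\left(J{\left(-2,4 \right)} \right)},F{\left(-2 \right)} \right)} = - \frac{16}{3} - \frac{4 \left(5 - -2\right)}{3} = - \frac{16}{3} - \frac{4 \left(5 + 2\right)}{3} = - \frac{16}{3} - \frac{28}{3} = - \frac{44}{3}$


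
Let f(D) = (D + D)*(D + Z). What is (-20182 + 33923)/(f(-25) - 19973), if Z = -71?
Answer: -13741/15173 ≈ -0.90562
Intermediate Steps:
f(D) = 2*D*(-71 + D) (f(D) = (D + D)*(D - 71) = (2*D)*(-71 + D) = 2*D*(-71 + D))
(-20182 + 33923)/(f(-25) - 19973) = (-20182 + 33923)/(2*(-25)*(-71 - 25) - 19973) = 13741/(2*(-25)*(-96) - 19973) = 13741/(4800 - 19973) = 13741/(-15173) = 13741*(-1/15173) = -13741/15173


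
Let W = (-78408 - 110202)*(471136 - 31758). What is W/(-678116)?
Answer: 20717771145/169529 ≈ 1.2221e+5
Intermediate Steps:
W = -82871084580 (W = -188610*439378 = -82871084580)
W/(-678116) = -82871084580/(-678116) = -82871084580*(-1/678116) = 20717771145/169529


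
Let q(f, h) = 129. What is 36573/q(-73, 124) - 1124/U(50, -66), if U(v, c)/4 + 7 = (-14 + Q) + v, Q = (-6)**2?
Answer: 780332/2795 ≈ 279.19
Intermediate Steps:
Q = 36
U(v, c) = 60 + 4*v (U(v, c) = -28 + 4*((-14 + 36) + v) = -28 + 4*(22 + v) = -28 + (88 + 4*v) = 60 + 4*v)
36573/q(-73, 124) - 1124/U(50, -66) = 36573/129 - 1124/(60 + 4*50) = 36573*(1/129) - 1124/(60 + 200) = 12191/43 - 1124/260 = 12191/43 - 1124*1/260 = 12191/43 - 281/65 = 780332/2795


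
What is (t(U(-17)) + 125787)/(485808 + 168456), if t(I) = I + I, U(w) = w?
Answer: 125753/654264 ≈ 0.19221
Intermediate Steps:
t(I) = 2*I
(t(U(-17)) + 125787)/(485808 + 168456) = (2*(-17) + 125787)/(485808 + 168456) = (-34 + 125787)/654264 = 125753*(1/654264) = 125753/654264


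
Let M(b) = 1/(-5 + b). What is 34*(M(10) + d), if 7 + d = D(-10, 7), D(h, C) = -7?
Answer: -2346/5 ≈ -469.20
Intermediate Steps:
d = -14 (d = -7 - 7 = -14)
34*(M(10) + d) = 34*(1/(-5 + 10) - 14) = 34*(1/5 - 14) = 34*(⅕ - 14) = 34*(-69/5) = -2346/5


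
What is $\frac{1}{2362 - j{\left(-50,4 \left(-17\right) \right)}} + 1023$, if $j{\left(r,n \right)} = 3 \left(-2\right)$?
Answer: $\frac{2422465}{2368} \approx 1023.0$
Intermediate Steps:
$j{\left(r,n \right)} = -6$
$\frac{1}{2362 - j{\left(-50,4 \left(-17\right) \right)}} + 1023 = \frac{1}{2362 - -6} + 1023 = \frac{1}{2362 + 6} + 1023 = \frac{1}{2368} + 1023 = \frac{2422465}{2368}$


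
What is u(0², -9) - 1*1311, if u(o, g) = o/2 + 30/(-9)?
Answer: -3943/3 ≈ -1314.3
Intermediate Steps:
u(o, g) = -10/3 + o/2 (u(o, g) = o*(½) + 30*(-⅑) = o/2 - 10/3 = -10/3 + o/2)
u(0², -9) - 1*1311 = (-10/3 + (½)*0²) - 1*1311 = (-10/3 + (½)*0) - 1311 = (-10/3 + 0) - 1311 = -10/3 - 1311 = -3943/3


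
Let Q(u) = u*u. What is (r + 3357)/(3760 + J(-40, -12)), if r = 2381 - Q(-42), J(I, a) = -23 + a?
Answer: 3974/3725 ≈ 1.0668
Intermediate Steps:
Q(u) = u²
r = 617 (r = 2381 - 1*(-42)² = 2381 - 1*1764 = 2381 - 1764 = 617)
(r + 3357)/(3760 + J(-40, -12)) = (617 + 3357)/(3760 + (-23 - 12)) = 3974/(3760 - 35) = 3974/3725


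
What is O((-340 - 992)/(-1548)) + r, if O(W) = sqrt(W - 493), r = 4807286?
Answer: 4807286 + I*sqrt(909966)/43 ≈ 4.8073e+6 + 22.184*I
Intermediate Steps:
O(W) = sqrt(-493 + W)
O((-340 - 992)/(-1548)) + r = sqrt(-493 + (-340 - 992)/(-1548)) + 4807286 = sqrt(-493 - 1332*(-1/1548)) + 4807286 = sqrt(-493 + 37/43) + 4807286 = sqrt(-21162/43) + 4807286 = I*sqrt(909966)/43 + 4807286 = 4807286 + I*sqrt(909966)/43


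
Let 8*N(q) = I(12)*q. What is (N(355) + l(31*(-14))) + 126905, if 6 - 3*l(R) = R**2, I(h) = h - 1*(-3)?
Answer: 1554895/24 ≈ 64787.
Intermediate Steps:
I(h) = 3 + h (I(h) = h + 3 = 3 + h)
N(q) = 15*q/8 (N(q) = ((3 + 12)*q)/8 = (15*q)/8 = 15*q/8)
l(R) = 2 - R**2/3
(N(355) + l(31*(-14))) + 126905 = ((15/8)*355 + (2 - (31*(-14))**2/3)) + 126905 = (5325/8 + (2 - 1/3*(-434)**2)) + 126905 = (5325/8 + (2 - 1/3*188356)) + 126905 = (5325/8 + (2 - 188356/3)) + 126905 = (5325/8 - 188350/3) + 126905 = -1490825/24 + 126905 = 1554895/24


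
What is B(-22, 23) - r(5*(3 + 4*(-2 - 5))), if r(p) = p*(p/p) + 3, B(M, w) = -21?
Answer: 101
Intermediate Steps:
r(p) = 3 + p (r(p) = p*1 + 3 = p + 3 = 3 + p)
B(-22, 23) - r(5*(3 + 4*(-2 - 5))) = -21 - (3 + 5*(3 + 4*(-2 - 5))) = -21 - (3 + 5*(3 + 4*(-7))) = -21 - (3 + 5*(3 - 28)) = -21 - (3 + 5*(-25)) = -21 - (3 - 125) = -21 - 1*(-122) = -21 + 122 = 101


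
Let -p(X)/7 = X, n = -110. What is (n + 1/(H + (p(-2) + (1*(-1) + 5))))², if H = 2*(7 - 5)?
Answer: 5851561/484 ≈ 12090.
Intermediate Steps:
p(X) = -7*X
H = 4 (H = 2*2 = 4)
(n + 1/(H + (p(-2) + (1*(-1) + 5))))² = (-110 + 1/(4 + (-7*(-2) + (1*(-1) + 5))))² = (-110 + 1/(4 + (14 + (-1 + 5))))² = (-110 + 1/(4 + (14 + 4)))² = (-110 + 1/(4 + 18))² = (-110 + 1/22)² = (-2419/22)² = 5851561/484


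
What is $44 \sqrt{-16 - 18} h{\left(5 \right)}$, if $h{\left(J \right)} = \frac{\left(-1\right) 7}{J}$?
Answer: $- \frac{308 i \sqrt{34}}{5} \approx - 359.19 i$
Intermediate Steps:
$h{\left(J \right)} = - \frac{7}{J}$
$44 \sqrt{-16 - 18} h{\left(5 \right)} = 44 \sqrt{-16 - 18} \left(- \frac{7}{5}\right) = 44 \sqrt{-34} \left(\left(-7\right) \frac{1}{5}\right) = 44 i \sqrt{34} \left(- \frac{7}{5}\right) = - \frac{308 i \sqrt{34}}{5}$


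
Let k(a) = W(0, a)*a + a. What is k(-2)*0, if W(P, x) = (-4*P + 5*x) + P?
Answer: 0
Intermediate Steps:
W(P, x) = -3*P + 5*x
k(a) = a + 5*a² (k(a) = (-3*0 + 5*a)*a + a = (0 + 5*a)*a + a = (5*a)*a + a = 5*a² + a = a + 5*a²)
k(-2)*0 = -2*(1 + 5*(-2))*0 = -2*(1 - 10)*0 = -2*(-9)*0 = 18*0 = 0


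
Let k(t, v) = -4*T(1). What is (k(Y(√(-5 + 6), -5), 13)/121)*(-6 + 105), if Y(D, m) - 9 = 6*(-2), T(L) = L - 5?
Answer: 144/11 ≈ 13.091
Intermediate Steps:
T(L) = -5 + L
Y(D, m) = -3 (Y(D, m) = 9 + 6*(-2) = 9 - 12 = -3)
k(t, v) = 16 (k(t, v) = -4*(-5 + 1) = -4*(-4) = 16)
(k(Y(√(-5 + 6), -5), 13)/121)*(-6 + 105) = (16/121)*(-6 + 105) = (16*(1/121))*99 = (16/121)*99 = 144/11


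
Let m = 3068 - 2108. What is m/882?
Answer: 160/147 ≈ 1.0884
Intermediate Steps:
m = 960
m/882 = 960/882 = 960*(1/882) = 160/147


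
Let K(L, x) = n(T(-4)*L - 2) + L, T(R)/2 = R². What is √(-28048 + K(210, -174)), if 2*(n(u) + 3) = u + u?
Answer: 3*I*√2347 ≈ 145.34*I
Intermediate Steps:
T(R) = 2*R²
n(u) = -3 + u (n(u) = -3 + (u + u)/2 = -3 + (2*u)/2 = -3 + u)
K(L, x) = -5 + 33*L (K(L, x) = (-3 + ((2*(-4)²)*L - 2)) + L = (-3 + ((2*16)*L - 2)) + L = (-3 + (32*L - 2)) + L = (-3 + (-2 + 32*L)) + L = (-5 + 32*L) + L = -5 + 33*L)
√(-28048 + K(210, -174)) = √(-28048 + (-5 + 33*210)) = √(-28048 + (-5 + 6930)) = √(-28048 + 6925) = √(-21123) = 3*I*√2347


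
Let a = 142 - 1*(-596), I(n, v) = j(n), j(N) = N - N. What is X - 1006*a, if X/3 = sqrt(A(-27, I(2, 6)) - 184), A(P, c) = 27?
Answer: -742428 + 3*I*sqrt(157) ≈ -7.4243e+5 + 37.59*I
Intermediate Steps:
j(N) = 0
I(n, v) = 0
a = 738 (a = 142 + 596 = 738)
X = 3*I*sqrt(157) (X = 3*sqrt(27 - 184) = 3*sqrt(-157) = 3*(I*sqrt(157)) = 3*I*sqrt(157) ≈ 37.59*I)
X - 1006*a = 3*I*sqrt(157) - 1006*738 = 3*I*sqrt(157) - 742428 = -742428 + 3*I*sqrt(157)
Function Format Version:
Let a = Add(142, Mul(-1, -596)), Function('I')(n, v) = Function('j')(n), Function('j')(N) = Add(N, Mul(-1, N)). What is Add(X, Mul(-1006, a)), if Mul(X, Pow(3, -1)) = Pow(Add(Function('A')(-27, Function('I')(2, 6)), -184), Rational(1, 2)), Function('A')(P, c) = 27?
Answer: Add(-742428, Mul(3, I, Pow(157, Rational(1, 2)))) ≈ Add(-7.4243e+5, Mul(37.590, I))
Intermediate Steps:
Function('j')(N) = 0
Function('I')(n, v) = 0
a = 738 (a = Add(142, 596) = 738)
X = Mul(3, I, Pow(157, Rational(1, 2))) (X = Mul(3, Pow(Add(27, -184), Rational(1, 2))) = Mul(3, Pow(-157, Rational(1, 2))) = Mul(3, Mul(I, Pow(157, Rational(1, 2)))) = Mul(3, I, Pow(157, Rational(1, 2))) ≈ Mul(37.590, I))
Add(X, Mul(-1006, a)) = Add(Mul(3, I, Pow(157, Rational(1, 2))), Mul(-1006, 738)) = Add(Mul(3, I, Pow(157, Rational(1, 2))), -742428) = Add(-742428, Mul(3, I, Pow(157, Rational(1, 2))))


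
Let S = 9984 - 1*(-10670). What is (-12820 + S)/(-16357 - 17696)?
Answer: -7834/34053 ≈ -0.23005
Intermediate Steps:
S = 20654 (S = 9984 + 10670 = 20654)
(-12820 + S)/(-16357 - 17696) = (-12820 + 20654)/(-16357 - 17696) = 7834/(-34053) = 7834*(-1/34053) = -7834/34053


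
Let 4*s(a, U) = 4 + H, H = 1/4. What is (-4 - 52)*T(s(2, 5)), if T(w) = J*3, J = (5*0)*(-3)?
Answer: 0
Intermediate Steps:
H = ¼ ≈ 0.25000
J = 0 (J = 0*(-3) = 0)
s(a, U) = 17/16 (s(a, U) = (4 + ¼)/4 = (¼)*(17/4) = 17/16)
T(w) = 0 (T(w) = 0*3 = 0)
(-4 - 52)*T(s(2, 5)) = (-4 - 52)*0 = -56*0 = 0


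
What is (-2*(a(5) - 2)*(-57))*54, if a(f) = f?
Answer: 18468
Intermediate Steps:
(-2*(a(5) - 2)*(-57))*54 = (-2*(5 - 2)*(-57))*54 = (-2*3*(-57))*54 = -6*(-57)*54 = 342*54 = 18468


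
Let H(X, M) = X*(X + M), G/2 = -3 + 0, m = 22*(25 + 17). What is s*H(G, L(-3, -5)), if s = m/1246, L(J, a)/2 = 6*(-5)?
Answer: 26136/89 ≈ 293.66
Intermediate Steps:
m = 924 (m = 22*42 = 924)
L(J, a) = -60 (L(J, a) = 2*(6*(-5)) = 2*(-30) = -60)
G = -6 (G = 2*(-3 + 0) = 2*(-3) = -6)
H(X, M) = X*(M + X)
s = 66/89 (s = 924/1246 = 924*(1/1246) = 66/89 ≈ 0.74157)
s*H(G, L(-3, -5)) = 66*(-6*(-60 - 6))/89 = 66*(-6*(-66))/89 = (66/89)*396 = 26136/89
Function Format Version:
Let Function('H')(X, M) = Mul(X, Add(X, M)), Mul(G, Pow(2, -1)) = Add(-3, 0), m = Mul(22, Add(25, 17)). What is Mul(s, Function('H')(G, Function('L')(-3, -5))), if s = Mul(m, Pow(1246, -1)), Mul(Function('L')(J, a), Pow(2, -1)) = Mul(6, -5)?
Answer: Rational(26136, 89) ≈ 293.66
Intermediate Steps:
m = 924 (m = Mul(22, 42) = 924)
Function('L')(J, a) = -60 (Function('L')(J, a) = Mul(2, Mul(6, -5)) = Mul(2, -30) = -60)
G = -6 (G = Mul(2, Add(-3, 0)) = Mul(2, -3) = -6)
Function('H')(X, M) = Mul(X, Add(M, X))
s = Rational(66, 89) (s = Mul(924, Pow(1246, -1)) = Mul(924, Rational(1, 1246)) = Rational(66, 89) ≈ 0.74157)
Mul(s, Function('H')(G, Function('L')(-3, -5))) = Mul(Rational(66, 89), Mul(-6, Add(-60, -6))) = Mul(Rational(66, 89), Mul(-6, -66)) = Mul(Rational(66, 89), 396) = Rational(26136, 89)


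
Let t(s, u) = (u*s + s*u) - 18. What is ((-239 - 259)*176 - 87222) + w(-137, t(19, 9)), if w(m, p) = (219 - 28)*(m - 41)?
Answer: -208868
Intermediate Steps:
t(s, u) = -18 + 2*s*u (t(s, u) = (s*u + s*u) - 18 = 2*s*u - 18 = -18 + 2*s*u)
w(m, p) = -7831 + 191*m (w(m, p) = 191*(-41 + m) = -7831 + 191*m)
((-239 - 259)*176 - 87222) + w(-137, t(19, 9)) = ((-239 - 259)*176 - 87222) + (-7831 + 191*(-137)) = (-498*176 - 87222) + (-7831 - 26167) = (-87648 - 87222) - 33998 = -174870 - 33998 = -208868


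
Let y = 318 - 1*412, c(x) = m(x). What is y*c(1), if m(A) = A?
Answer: -94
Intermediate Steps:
c(x) = x
y = -94 (y = 318 - 412 = -94)
y*c(1) = -94*1 = -94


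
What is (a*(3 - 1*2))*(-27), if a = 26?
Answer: -702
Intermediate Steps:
(a*(3 - 1*2))*(-27) = (26*(3 - 1*2))*(-27) = (26*(3 - 2))*(-27) = (26*1)*(-27) = 26*(-27) = -702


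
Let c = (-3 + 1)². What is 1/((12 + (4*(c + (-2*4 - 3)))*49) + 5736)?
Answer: 1/4376 ≈ 0.00022852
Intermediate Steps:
c = 4 (c = (-2)² = 4)
1/((12 + (4*(c + (-2*4 - 3)))*49) + 5736) = 1/((12 + (4*(4 + (-2*4 - 3)))*49) + 5736) = 1/((12 + (4*(4 + (-8 - 3)))*49) + 5736) = 1/((12 + (4*(4 - 11))*49) + 5736) = 1/((12 + (4*(-7))*49) + 5736) = 1/((12 - 28*49) + 5736) = 1/((12 - 1372) + 5736) = 1/(-1360 + 5736) = 1/4376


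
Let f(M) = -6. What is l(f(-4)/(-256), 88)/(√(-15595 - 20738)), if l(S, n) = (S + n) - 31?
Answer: -2433*I*√4037/516736 ≈ -0.29916*I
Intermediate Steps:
l(S, n) = -31 + S + n
l(f(-4)/(-256), 88)/(√(-15595 - 20738)) = (-31 - 6/(-256) + 88)/(√(-15595 - 20738)) = (-31 - 6*(-1/256) + 88)/(√(-36333)) = (-31 + 3/128 + 88)/((3*I*√4037)) = 7299*(-I*√4037/12111)/128 = -2433*I*√4037/516736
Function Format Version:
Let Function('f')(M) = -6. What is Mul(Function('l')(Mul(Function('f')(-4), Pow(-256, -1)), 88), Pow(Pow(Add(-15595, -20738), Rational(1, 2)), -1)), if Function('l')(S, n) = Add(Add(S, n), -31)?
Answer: Mul(Rational(-2433, 516736), I, Pow(4037, Rational(1, 2))) ≈ Mul(-0.29916, I)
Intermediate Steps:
Function('l')(S, n) = Add(-31, S, n)
Mul(Function('l')(Mul(Function('f')(-4), Pow(-256, -1)), 88), Pow(Pow(Add(-15595, -20738), Rational(1, 2)), -1)) = Mul(Add(-31, Mul(-6, Pow(-256, -1)), 88), Pow(Pow(Add(-15595, -20738), Rational(1, 2)), -1)) = Mul(Add(-31, Mul(-6, Rational(-1, 256)), 88), Pow(Pow(-36333, Rational(1, 2)), -1)) = Mul(Add(-31, Rational(3, 128), 88), Pow(Mul(3, I, Pow(4037, Rational(1, 2))), -1)) = Mul(Rational(7299, 128), Mul(Rational(-1, 12111), I, Pow(4037, Rational(1, 2)))) = Mul(Rational(-2433, 516736), I, Pow(4037, Rational(1, 2)))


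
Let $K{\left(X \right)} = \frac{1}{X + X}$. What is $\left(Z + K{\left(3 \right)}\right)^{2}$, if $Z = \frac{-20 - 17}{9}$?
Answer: $\frac{5041}{324} \approx 15.559$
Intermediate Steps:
$K{\left(X \right)} = \frac{1}{2 X}$
$Z = - \frac{37}{9}$ ($Z = \left(-20 - 17\right) \frac{1}{9} = \left(-37\right) \frac{1}{9} = - \frac{37}{9} \approx -4.1111$)
$\left(Z + K{\left(3 \right)}\right)^{2} = \left(- \frac{37}{9} + \frac{1}{2 \cdot 3}\right)^{2} = \left(- \frac{37}{9} + \frac{1}{2} \cdot \frac{1}{3}\right)^{2} = \left(- \frac{37}{9} + \frac{1}{6}\right)^{2} = \left(- \frac{71}{18}\right)^{2} = \frac{5041}{324}$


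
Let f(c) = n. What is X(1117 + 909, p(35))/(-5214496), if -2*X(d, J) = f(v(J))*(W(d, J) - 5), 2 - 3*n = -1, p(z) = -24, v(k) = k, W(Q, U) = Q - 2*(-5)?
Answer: 2031/10428992 ≈ 0.00019475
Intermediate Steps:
W(Q, U) = 10 + Q (W(Q, U) = Q + 10 = 10 + Q)
n = 1 (n = 2/3 - 1/3*(-1) = 2/3 + 1/3 = 1)
f(c) = 1
X(d, J) = -5/2 - d/2 (X(d, J) = -((10 + d) - 5)/2 = -(5 + d)/2 = -5/2 - d/2)
X(1117 + 909, p(35))/(-5214496) = (-5/2 - (1117 + 909)/2)/(-5214496) = (-5/2 - 1/2*2026)*(-1/5214496) = (-5/2 - 1013)*(-1/5214496) = -2031/2*(-1/5214496) = 2031/10428992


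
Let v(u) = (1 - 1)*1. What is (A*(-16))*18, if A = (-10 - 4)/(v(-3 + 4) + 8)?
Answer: 504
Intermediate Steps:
v(u) = 0 (v(u) = 0*1 = 0)
A = -7/4 (A = (-10 - 4)/(0 + 8) = -14/8 = -14*⅛ = -7/4 ≈ -1.7500)
(A*(-16))*18 = -7/4*(-16)*18 = 28*18 = 504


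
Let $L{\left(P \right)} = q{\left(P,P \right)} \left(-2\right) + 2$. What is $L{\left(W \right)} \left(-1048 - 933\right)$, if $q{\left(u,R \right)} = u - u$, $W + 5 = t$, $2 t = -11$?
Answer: $-3962$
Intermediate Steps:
$t = - \frac{11}{2}$ ($t = \frac{1}{2} \left(-11\right) = - \frac{11}{2} \approx -5.5$)
$W = - \frac{21}{2}$ ($W = -5 - \frac{11}{2} = - \frac{21}{2} \approx -10.5$)
$q{\left(u,R \right)} = 0$
$L{\left(P \right)} = 2$ ($L{\left(P \right)} = 0 \left(-2\right) + 2 = 0 + 2 = 2$)
$L{\left(W \right)} \left(-1048 - 933\right) = 2 \left(-1048 - 933\right) = 2 \left(-1981\right) = -3962$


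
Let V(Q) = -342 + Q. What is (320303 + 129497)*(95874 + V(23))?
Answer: 42980639000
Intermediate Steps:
(320303 + 129497)*(95874 + V(23)) = (320303 + 129497)*(95874 + (-342 + 23)) = 449800*(95874 - 319) = 449800*95555 = 42980639000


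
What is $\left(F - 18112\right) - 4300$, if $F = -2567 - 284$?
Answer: $-25263$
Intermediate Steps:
$F = -2851$ ($F = -2567 - 284 = -2851$)
$\left(F - 18112\right) - 4300 = \left(-2851 - 18112\right) - 4300 = -20963 - 4300 = -25263$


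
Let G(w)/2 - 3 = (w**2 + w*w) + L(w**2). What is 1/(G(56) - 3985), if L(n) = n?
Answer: 1/14837 ≈ 6.7399e-5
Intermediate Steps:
G(w) = 6 + 6*w**2 (G(w) = 6 + 2*((w**2 + w*w) + w**2) = 6 + 2*((w**2 + w**2) + w**2) = 6 + 2*(2*w**2 + w**2) = 6 + 2*(3*w**2) = 6 + 6*w**2)
1/(G(56) - 3985) = 1/((6 + 6*56**2) - 3985) = 1/((6 + 6*3136) - 3985) = 1/((6 + 18816) - 3985) = 1/(18822 - 3985) = 1/14837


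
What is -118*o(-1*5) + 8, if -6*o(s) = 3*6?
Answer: 362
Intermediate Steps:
o(s) = -3 (o(s) = -6/2 = -⅙*18 = -3)
-118*o(-1*5) + 8 = -118*(-3) + 8 = 354 + 8 = 362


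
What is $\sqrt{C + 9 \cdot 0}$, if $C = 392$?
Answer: $14 \sqrt{2} \approx 19.799$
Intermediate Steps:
$\sqrt{C + 9 \cdot 0} = \sqrt{392 + 9 \cdot 0} = \sqrt{392 + 0} = \sqrt{392} = 14 \sqrt{2}$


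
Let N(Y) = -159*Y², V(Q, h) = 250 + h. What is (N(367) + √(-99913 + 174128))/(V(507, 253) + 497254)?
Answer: -7138517/165919 + √74215/497757 ≈ -43.024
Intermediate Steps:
(N(367) + √(-99913 + 174128))/(V(507, 253) + 497254) = (-159*367² + √(-99913 + 174128))/((250 + 253) + 497254) = (-159*134689 + √74215)/(503 + 497254) = (-21415551 + √74215)/497757 = (-21415551 + √74215)*(1/497757) = -7138517/165919 + √74215/497757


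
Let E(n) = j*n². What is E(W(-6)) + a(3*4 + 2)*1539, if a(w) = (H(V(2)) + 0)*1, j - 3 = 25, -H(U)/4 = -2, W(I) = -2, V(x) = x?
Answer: 12424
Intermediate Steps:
H(U) = 8 (H(U) = -4*(-2) = 8)
j = 28 (j = 3 + 25 = 28)
E(n) = 28*n²
a(w) = 8 (a(w) = (8 + 0)*1 = 8*1 = 8)
E(W(-6)) + a(3*4 + 2)*1539 = 28*(-2)² + 8*1539 = 28*4 + 12312 = 112 + 12312 = 12424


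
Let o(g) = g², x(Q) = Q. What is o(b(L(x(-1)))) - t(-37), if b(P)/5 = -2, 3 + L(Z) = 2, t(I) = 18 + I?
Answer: 119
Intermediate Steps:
L(Z) = -1 (L(Z) = -3 + 2 = -1)
b(P) = -10 (b(P) = 5*(-2) = -10)
o(b(L(x(-1)))) - t(-37) = (-10)² - (18 - 37) = 100 - 1*(-19) = 100 + 19 = 119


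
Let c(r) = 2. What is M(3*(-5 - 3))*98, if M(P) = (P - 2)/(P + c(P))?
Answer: 1274/11 ≈ 115.82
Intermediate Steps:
M(P) = (-2 + P)/(2 + P) (M(P) = (P - 2)/(P + 2) = (-2 + P)/(2 + P))
M(3*(-5 - 3))*98 = ((-2 + 3*(-5 - 3))/(2 + 3*(-5 - 3)))*98 = ((-2 + 3*(-8))/(2 + 3*(-8)))*98 = ((-2 - 24)/(2 - 24))*98 = (-26/(-22))*98 = -1/22*(-26)*98 = (13/11)*98 = 1274/11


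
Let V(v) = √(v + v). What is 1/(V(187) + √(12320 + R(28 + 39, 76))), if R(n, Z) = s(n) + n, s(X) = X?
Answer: 1/(√374 + √12454) ≈ 0.0076373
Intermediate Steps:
R(n, Z) = 2*n (R(n, Z) = n + n = 2*n)
V(v) = √2*√v (V(v) = √(2*v) = √2*√v)
1/(V(187) + √(12320 + R(28 + 39, 76))) = 1/(√2*√187 + √(12320 + 2*(28 + 39))) = 1/(√374 + √(12320 + 2*67)) = 1/(√374 + √(12320 + 134)) = 1/(√374 + √12454)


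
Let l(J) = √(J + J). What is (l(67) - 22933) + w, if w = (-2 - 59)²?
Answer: -19212 + √134 ≈ -19200.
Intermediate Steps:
w = 3721 (w = (-61)² = 3721)
l(J) = √2*√J (l(J) = √(2*J) = √2*√J)
(l(67) - 22933) + w = (√2*√67 - 22933) + 3721 = (√134 - 22933) + 3721 = (-22933 + √134) + 3721 = -19212 + √134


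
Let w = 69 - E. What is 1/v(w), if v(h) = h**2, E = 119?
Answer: 1/2500 ≈ 0.00040000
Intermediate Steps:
w = -50 (w = 69 - 1*119 = 69 - 119 = -50)
1/v(w) = 1/((-50)**2) = 1/2500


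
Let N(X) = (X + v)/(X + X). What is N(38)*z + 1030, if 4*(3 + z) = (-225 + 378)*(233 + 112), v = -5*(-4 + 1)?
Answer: 3110089/304 ≈ 10231.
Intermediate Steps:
v = 15 (v = -5*(-3) = 15)
N(X) = (15 + X)/(2*X) (N(X) = (X + 15)/(X + X) = (15 + X)/((2*X)) = (15 + X)*(1/(2*X)) = (15 + X)/(2*X))
z = 52773/4 (z = -3 + ((-225 + 378)*(233 + 112))/4 = -3 + (153*345)/4 = -3 + (1/4)*52785 = -3 + 52785/4 = 52773/4 ≈ 13193.)
N(38)*z + 1030 = ((1/2)*(15 + 38)/38)*(52773/4) + 1030 = ((1/2)*(1/38)*53)*(52773/4) + 1030 = (53/76)*(52773/4) + 1030 = 2796969/304 + 1030 = 3110089/304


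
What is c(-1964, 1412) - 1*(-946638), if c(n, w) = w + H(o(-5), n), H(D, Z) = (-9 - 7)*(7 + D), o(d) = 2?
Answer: 947906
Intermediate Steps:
H(D, Z) = -112 - 16*D (H(D, Z) = -16*(7 + D) = -112 - 16*D)
c(n, w) = -144 + w (c(n, w) = w + (-112 - 16*2) = w + (-112 - 32) = w - 144 = -144 + w)
c(-1964, 1412) - 1*(-946638) = (-144 + 1412) - 1*(-946638) = 1268 + 946638 = 947906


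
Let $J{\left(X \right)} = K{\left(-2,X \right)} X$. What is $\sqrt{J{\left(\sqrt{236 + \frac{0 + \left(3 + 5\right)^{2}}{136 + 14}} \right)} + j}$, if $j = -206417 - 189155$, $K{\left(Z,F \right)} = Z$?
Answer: $\frac{2 \sqrt{-22250925 - 15 \sqrt{13299}}}{15} \approx 628.97 i$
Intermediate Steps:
$J{\left(X \right)} = - 2 X$
$j = -395572$
$\sqrt{J{\left(\sqrt{236 + \frac{0 + \left(3 + 5\right)^{2}}{136 + 14}} \right)} + j} = \sqrt{- 2 \sqrt{236 + \frac{0 + \left(3 + 5\right)^{2}}{136 + 14}} - 395572} = \sqrt{- 2 \sqrt{236 + \frac{0 + 8^{2}}{150}} - 395572} = \sqrt{- 2 \sqrt{236 + \left(0 + 64\right) \frac{1}{150}} - 395572} = \sqrt{- 2 \sqrt{236 + 64 \cdot \frac{1}{150}} - 395572} = \sqrt{- 2 \sqrt{236 + \frac{32}{75}} - 395572} = \sqrt{- 2 \sqrt{\frac{17732}{75}} - 395572} = \sqrt{- 2 \frac{2 \sqrt{13299}}{15} - 395572} = \sqrt{- \frac{4 \sqrt{13299}}{15} - 395572} = \sqrt{-395572 - \frac{4 \sqrt{13299}}{15}}$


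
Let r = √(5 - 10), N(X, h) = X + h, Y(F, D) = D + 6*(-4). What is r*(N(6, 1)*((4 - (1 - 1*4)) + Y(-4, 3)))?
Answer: -98*I*√5 ≈ -219.13*I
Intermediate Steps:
Y(F, D) = -24 + D (Y(F, D) = D - 24 = -24 + D)
r = I*√5 (r = √(-5) = I*√5 ≈ 2.2361*I)
r*(N(6, 1)*((4 - (1 - 1*4)) + Y(-4, 3))) = (I*√5)*((6 + 1)*((4 - (1 - 1*4)) + (-24 + 3))) = (I*√5)*(7*((4 - (1 - 4)) - 21)) = (I*√5)*(7*((4 - 1*(-3)) - 21)) = (I*√5)*(7*((4 + 3) - 21)) = (I*√5)*(7*(7 - 21)) = (I*√5)*(7*(-14)) = (I*√5)*(-98) = -98*I*√5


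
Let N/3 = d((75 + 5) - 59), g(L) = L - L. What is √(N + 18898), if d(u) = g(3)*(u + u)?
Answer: √18898 ≈ 137.47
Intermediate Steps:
g(L) = 0
d(u) = 0 (d(u) = 0*(u + u) = 0*(2*u) = 0)
N = 0 (N = 3*0 = 0)
√(N + 18898) = √(0 + 18898) = √18898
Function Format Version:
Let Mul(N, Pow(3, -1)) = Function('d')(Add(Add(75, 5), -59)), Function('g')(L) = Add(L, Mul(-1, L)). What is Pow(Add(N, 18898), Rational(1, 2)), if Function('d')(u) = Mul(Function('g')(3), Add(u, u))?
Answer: Pow(18898, Rational(1, 2)) ≈ 137.47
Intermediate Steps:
Function('g')(L) = 0
Function('d')(u) = 0 (Function('d')(u) = Mul(0, Add(u, u)) = Mul(0, Mul(2, u)) = 0)
N = 0 (N = Mul(3, 0) = 0)
Pow(Add(N, 18898), Rational(1, 2)) = Pow(Add(0, 18898), Rational(1, 2)) = Pow(18898, Rational(1, 2))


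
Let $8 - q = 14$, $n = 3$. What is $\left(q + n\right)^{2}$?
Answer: $9$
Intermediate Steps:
$q = -6$ ($q = 8 - 14 = -6$)
$\left(q + n\right)^{2} = \left(-6 + 3\right)^{2} = \left(-3\right)^{2} = 9$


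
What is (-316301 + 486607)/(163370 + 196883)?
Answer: 170306/360253 ≈ 0.47274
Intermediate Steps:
(-316301 + 486607)/(163370 + 196883) = 170306/360253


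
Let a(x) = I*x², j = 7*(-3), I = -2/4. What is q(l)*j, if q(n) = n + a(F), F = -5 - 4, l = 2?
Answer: 1617/2 ≈ 808.50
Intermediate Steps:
I = -½ (I = -2*¼ = -½ ≈ -0.50000)
F = -9
j = -21
a(x) = -x²/2
q(n) = -81/2 + n (q(n) = n - ½*(-9)² = n - ½*81 = n - 81/2 = -81/2 + n)
q(l)*j = (-81/2 + 2)*(-21) = -77/2*(-21) = 1617/2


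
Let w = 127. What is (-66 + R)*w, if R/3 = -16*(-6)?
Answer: 28194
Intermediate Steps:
R = 288 (R = 3*(-16*(-6)) = 3*(-1*(-96)) = 3*96 = 288)
(-66 + R)*w = (-66 + 288)*127 = 222*127 = 28194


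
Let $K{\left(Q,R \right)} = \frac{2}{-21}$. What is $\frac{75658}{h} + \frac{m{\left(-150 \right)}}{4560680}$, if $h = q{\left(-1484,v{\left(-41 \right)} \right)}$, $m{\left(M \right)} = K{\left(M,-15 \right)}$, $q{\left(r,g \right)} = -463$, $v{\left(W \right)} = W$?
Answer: $- \frac{3623045238583}{22171745820} \approx -163.41$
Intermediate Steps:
$K{\left(Q,R \right)} = - \frac{2}{21}$ ($K{\left(Q,R \right)} = 2 \left(- \frac{1}{21}\right) = - \frac{2}{21}$)
$m{\left(M \right)} = - \frac{2}{21}$
$h = -463$
$\frac{75658}{h} + \frac{m{\left(-150 \right)}}{4560680} = \frac{75658}{-463} - \frac{2}{21 \cdot 4560680} = 75658 \left(- \frac{1}{463}\right) - \frac{1}{47887140} = - \frac{75658}{463} - \frac{1}{47887140} = - \frac{3623045238583}{22171745820}$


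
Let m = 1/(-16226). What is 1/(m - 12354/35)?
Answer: -81130/28636577 ≈ -0.0028331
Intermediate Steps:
m = -1/16226 ≈ -6.1629e-5
1/(m - 12354/35) = 1/(-1/16226 - 12354/35) = 1/(-28636577/81130) = -81130/28636577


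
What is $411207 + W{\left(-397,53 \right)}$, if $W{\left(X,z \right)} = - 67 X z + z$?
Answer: $1821007$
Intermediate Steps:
$W{\left(X,z \right)} = z - 67 X z$ ($W{\left(X,z \right)} = - 67 X z + z = z - 67 X z$)
$411207 + W{\left(-397,53 \right)} = 411207 + 53 \left(1 - -26599\right) = 411207 + 53 \left(1 + 26599\right) = 411207 + 53 \cdot 26600 = 411207 + 1409800 = 1821007$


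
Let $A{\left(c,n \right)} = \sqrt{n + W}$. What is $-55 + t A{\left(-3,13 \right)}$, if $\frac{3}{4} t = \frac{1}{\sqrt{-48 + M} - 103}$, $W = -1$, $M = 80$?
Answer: $-55 - \frac{824 \sqrt{3}}{31731} - \frac{32 \sqrt{6}}{31731} \approx -55.047$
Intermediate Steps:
$t = \frac{4}{3 \left(-103 + 4 \sqrt{2}\right)}$ ($t = \frac{4}{3 \left(\sqrt{-48 + 80} - 103\right)} = \frac{4}{3 \left(\sqrt{32} - 103\right)} = \frac{4}{3 \left(4 \sqrt{2} - 103\right)} = \frac{4}{3 \left(-103 + 4 \sqrt{2}\right)} \approx -0.013697$)
$A{\left(c,n \right)} = \sqrt{-1 + n}$ ($A{\left(c,n \right)} = \sqrt{n - 1} = \sqrt{-1 + n}$)
$-55 + t A{\left(-3,13 \right)} = -55 + \left(- \frac{412}{31731} - \frac{16 \sqrt{2}}{31731}\right) \sqrt{-1 + 13} = -55 + \left(- \frac{412}{31731} - \frac{16 \sqrt{2}}{31731}\right) \sqrt{12} = -55 + \left(- \frac{412}{31731} - \frac{16 \sqrt{2}}{31731}\right) 2 \sqrt{3} = -55 + 2 \sqrt{3} \left(- \frac{412}{31731} - \frac{16 \sqrt{2}}{31731}\right)$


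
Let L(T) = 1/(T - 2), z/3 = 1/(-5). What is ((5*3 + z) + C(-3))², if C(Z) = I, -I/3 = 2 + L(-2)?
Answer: 33489/400 ≈ 83.723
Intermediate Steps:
z = -⅗ (z = 3/(-5) = 3*(-⅕) = -⅗ ≈ -0.60000)
L(T) = 1/(-2 + T)
I = -21/4 (I = -3*(2 + 1/(-2 - 2)) = -3*(2 + 1/(-4)) = -3*(2 - ¼) = -3*7/4 = -21/4 ≈ -5.2500)
C(Z) = -21/4
((5*3 + z) + C(-3))² = ((5*3 - ⅗) - 21/4)² = ((15 - ⅗) - 21/4)² = (72/5 - 21/4)² = (183/20)² = 33489/400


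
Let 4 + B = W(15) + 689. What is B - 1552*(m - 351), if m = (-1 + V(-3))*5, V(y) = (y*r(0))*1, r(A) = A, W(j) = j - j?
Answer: 553197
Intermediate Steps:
W(j) = 0
V(y) = 0 (V(y) = (y*0)*1 = 0*1 = 0)
m = -5 (m = (-1 + 0)*5 = -1*5 = -5)
B = 685 (B = -4 + (0 + 689) = -4 + 689 = 685)
B - 1552*(m - 351) = 685 - 1552*(-5 - 351) = 685 - 1552*(-356) = 685 + 552512 = 553197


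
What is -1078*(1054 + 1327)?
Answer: -2566718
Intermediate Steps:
-1078*(1054 + 1327) = -1078*2381 = -2566718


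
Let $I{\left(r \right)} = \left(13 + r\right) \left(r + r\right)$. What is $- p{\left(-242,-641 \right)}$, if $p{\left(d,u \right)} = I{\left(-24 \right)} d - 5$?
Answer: $127781$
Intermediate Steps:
$I{\left(r \right)} = 2 r \left(13 + r\right)$ ($I{\left(r \right)} = \left(13 + r\right) 2 r = 2 r \left(13 + r\right)$)
$p{\left(d,u \right)} = -5 + 528 d$ ($p{\left(d,u \right)} = 2 \left(-24\right) \left(13 - 24\right) d - 5 = 2 \left(-24\right) \left(-11\right) d - 5 = 528 d - 5 = -5 + 528 d$)
$- p{\left(-242,-641 \right)} = - (-5 + 528 \left(-242\right)) = - (-5 - 127776) = \left(-1\right) \left(-127781\right) = 127781$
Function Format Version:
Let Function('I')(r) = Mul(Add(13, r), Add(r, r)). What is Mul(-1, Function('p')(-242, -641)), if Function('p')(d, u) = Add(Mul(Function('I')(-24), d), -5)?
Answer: 127781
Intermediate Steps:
Function('I')(r) = Mul(2, r, Add(13, r)) (Function('I')(r) = Mul(Add(13, r), Mul(2, r)) = Mul(2, r, Add(13, r)))
Function('p')(d, u) = Add(-5, Mul(528, d)) (Function('p')(d, u) = Add(Mul(Mul(2, -24, Add(13, -24)), d), -5) = Add(Mul(Mul(2, -24, -11), d), -5) = Add(Mul(528, d), -5) = Add(-5, Mul(528, d)))
Mul(-1, Function('p')(-242, -641)) = Mul(-1, Add(-5, Mul(528, -242))) = Mul(-1, Add(-5, -127776)) = Mul(-1, -127781) = 127781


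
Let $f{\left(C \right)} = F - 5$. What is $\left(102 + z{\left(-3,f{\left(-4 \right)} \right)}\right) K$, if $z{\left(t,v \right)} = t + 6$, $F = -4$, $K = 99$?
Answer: $10395$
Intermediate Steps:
$f{\left(C \right)} = -9$ ($f{\left(C \right)} = -4 - 5 = -9$)
$z{\left(t,v \right)} = 6 + t$
$\left(102 + z{\left(-3,f{\left(-4 \right)} \right)}\right) K = \left(102 + \left(6 - 3\right)\right) 99 = \left(102 + 3\right) 99 = 105 \cdot 99 = 10395$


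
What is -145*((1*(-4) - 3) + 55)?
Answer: -6960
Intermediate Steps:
-145*((1*(-4) - 3) + 55) = -145*((-4 - 3) + 55) = -145*(-7 + 55) = -145*48 = -6960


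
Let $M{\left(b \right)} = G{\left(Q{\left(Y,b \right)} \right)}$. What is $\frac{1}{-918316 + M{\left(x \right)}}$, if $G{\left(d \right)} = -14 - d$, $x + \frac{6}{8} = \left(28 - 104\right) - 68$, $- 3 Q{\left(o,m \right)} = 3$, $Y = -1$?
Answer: $- \frac{1}{918329} \approx -1.0889 \cdot 10^{-6}$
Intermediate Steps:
$Q{\left(o,m \right)} = -1$ ($Q{\left(o,m \right)} = \left(- \frac{1}{3}\right) 3 = -1$)
$x = - \frac{579}{4}$ ($x = - \frac{3}{4} + \left(\left(28 - 104\right) - 68\right) = - \frac{3}{4} - 144 = - \frac{579}{4} \approx -144.75$)
$M{\left(b \right)} = -13$ ($M{\left(b \right)} = -14 - -1 = -14 + 1 = -13$)
$\frac{1}{-918316 + M{\left(x \right)}} = \frac{1}{-918316 - 13} = \frac{1}{-918329} = - \frac{1}{918329}$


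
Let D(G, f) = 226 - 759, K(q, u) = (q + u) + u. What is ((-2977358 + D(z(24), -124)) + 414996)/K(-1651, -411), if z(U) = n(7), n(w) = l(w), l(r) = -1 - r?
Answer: 2562895/2473 ≈ 1036.4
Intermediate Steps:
K(q, u) = q + 2*u
n(w) = -1 - w
z(U) = -8 (z(U) = -1 - 1*7 = -1 - 7 = -8)
D(G, f) = -533
((-2977358 + D(z(24), -124)) + 414996)/K(-1651, -411) = ((-2977358 - 533) + 414996)/(-1651 + 2*(-411)) = (-2977891 + 414996)/(-1651 - 822) = -2562895/(-2473) = -2562895*(-1/2473) = 2562895/2473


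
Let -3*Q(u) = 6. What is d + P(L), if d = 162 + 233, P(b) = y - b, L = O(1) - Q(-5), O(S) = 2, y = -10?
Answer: 381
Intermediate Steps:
Q(u) = -2 (Q(u) = -1/3*6 = -2)
L = 4 (L = 2 - 1*(-2) = 2 + 2 = 4)
P(b) = -10 - b
d = 395
d + P(L) = 395 + (-10 - 1*4) = 395 + (-10 - 4) = 395 - 14 = 381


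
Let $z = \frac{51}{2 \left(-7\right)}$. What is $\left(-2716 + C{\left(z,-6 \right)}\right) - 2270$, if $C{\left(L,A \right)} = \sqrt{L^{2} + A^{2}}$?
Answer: $-4986 + \frac{3 \sqrt{1073}}{14} \approx -4979.0$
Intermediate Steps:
$z = - \frac{51}{14}$ ($z = \frac{51}{-14} = 51 \left(- \frac{1}{14}\right) = - \frac{51}{14} \approx -3.6429$)
$C{\left(L,A \right)} = \sqrt{A^{2} + L^{2}}$
$\left(-2716 + C{\left(z,-6 \right)}\right) - 2270 = \left(-2716 + \sqrt{\left(-6\right)^{2} + \left(- \frac{51}{14}\right)^{2}}\right) - 2270 = \left(-2716 + \sqrt{36 + \frac{2601}{196}}\right) - 2270 = \left(-2716 + \sqrt{\frac{9657}{196}}\right) - 2270 = \left(-2716 + \frac{3 \sqrt{1073}}{14}\right) - 2270 = -4986 + \frac{3 \sqrt{1073}}{14}$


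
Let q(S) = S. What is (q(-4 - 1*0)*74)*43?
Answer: -12728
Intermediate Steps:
(q(-4 - 1*0)*74)*43 = ((-4 - 1*0)*74)*43 = ((-4 + 0)*74)*43 = -4*74*43 = -296*43 = -12728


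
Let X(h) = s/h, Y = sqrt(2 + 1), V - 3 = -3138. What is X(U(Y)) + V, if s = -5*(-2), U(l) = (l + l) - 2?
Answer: -6265/2 + 5*sqrt(3)/2 ≈ -3128.2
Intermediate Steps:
V = -3135 (V = 3 - 3138 = -3135)
Y = sqrt(3) ≈ 1.7320
U(l) = -2 + 2*l (U(l) = 2*l - 2 = -2 + 2*l)
s = 10
X(h) = 10/h
X(U(Y)) + V = 10/(-2 + 2*sqrt(3)) - 3135 = -3135 + 10/(-2 + 2*sqrt(3))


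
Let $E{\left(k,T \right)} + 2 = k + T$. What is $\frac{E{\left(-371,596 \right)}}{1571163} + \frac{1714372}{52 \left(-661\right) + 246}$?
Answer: $- \frac{1346775122269}{26808754269} \approx -50.236$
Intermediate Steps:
$E{\left(k,T \right)} = -2 + T + k$ ($E{\left(k,T \right)} = -2 + \left(k + T\right) = -2 + \left(T + k\right) = -2 + T + k$)
$\frac{E{\left(-371,596 \right)}}{1571163} + \frac{1714372}{52 \left(-661\right) + 246} = \frac{-2 + 596 - 371}{1571163} + \frac{1714372}{52 \left(-661\right) + 246} = 223 \cdot \frac{1}{1571163} + \frac{1714372}{-34372 + 246} = \frac{223}{1571163} + \frac{1714372}{-34126} = \frac{223}{1571163} + 1714372 \left(- \frac{1}{34126}\right) = \frac{223}{1571163} - \frac{857186}{17063} = - \frac{1346775122269}{26808754269}$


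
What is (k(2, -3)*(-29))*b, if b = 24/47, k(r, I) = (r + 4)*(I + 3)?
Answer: 0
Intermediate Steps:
k(r, I) = (3 + I)*(4 + r) (k(r, I) = (4 + r)*(3 + I) = (3 + I)*(4 + r))
b = 24/47 (b = 24*(1/47) = 24/47 ≈ 0.51064)
(k(2, -3)*(-29))*b = ((12 + 3*2 + 4*(-3) - 3*2)*(-29))*(24/47) = ((12 + 6 - 12 - 6)*(-29))*(24/47) = (0*(-29))*(24/47) = 0*(24/47) = 0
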